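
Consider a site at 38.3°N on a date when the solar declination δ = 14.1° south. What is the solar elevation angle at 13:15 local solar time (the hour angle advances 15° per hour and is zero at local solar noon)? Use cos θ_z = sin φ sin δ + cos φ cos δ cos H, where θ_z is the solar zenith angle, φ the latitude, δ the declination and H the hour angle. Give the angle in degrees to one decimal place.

Hour angle H = 15° × (13.25 − 12) = 18.75°.
cos θ_z = sin φ sin δ + cos φ cos δ cos H = (0.6198)(-0.2436) + (0.7848)(0.9699)(0.9469) = 0.5698.
θ_z = arccos(0.5698) = 55.26°, so the elevation is 90° − 55.26° = 34.74°.

34.7°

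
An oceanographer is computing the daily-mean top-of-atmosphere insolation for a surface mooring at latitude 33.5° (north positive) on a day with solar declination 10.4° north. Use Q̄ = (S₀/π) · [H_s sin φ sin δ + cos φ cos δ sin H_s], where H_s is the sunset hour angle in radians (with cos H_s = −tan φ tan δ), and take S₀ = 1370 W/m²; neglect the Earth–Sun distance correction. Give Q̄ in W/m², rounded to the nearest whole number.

429 W/m²

−tan φ tan δ = −(0.6619)(0.1835) = -0.1215; H_s = arccos(-0.1215) = 96.98°. In radians, H_s = 1.6926.
H_s sin φ sin δ = 1.6926 × 0.5519 × 0.1805 = 0.1686.
cos φ cos δ sin H_s = 0.8339 × 0.9836 × 0.9926 = 0.8142.
Q̄ = (1370/π) × (0.1686 + 0.8142) = 436.08 × 0.9828 = 428.58 W/m².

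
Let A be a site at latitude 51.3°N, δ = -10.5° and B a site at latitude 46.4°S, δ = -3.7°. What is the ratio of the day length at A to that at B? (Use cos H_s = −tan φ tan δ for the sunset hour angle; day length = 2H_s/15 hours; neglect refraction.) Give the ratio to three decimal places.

A: H_s = arccos(−tan 51.3° · tan -10.5°) = 76.62°, so 2H_s/15 = 10.2160 h.
B: H_s = arccos(−tan -46.4° · tan -3.7°) = 93.89°, so 2H_s/15 = 12.5187 h.
Ratio A/B = 10.2160 / 12.5187 = 0.8161.

0.816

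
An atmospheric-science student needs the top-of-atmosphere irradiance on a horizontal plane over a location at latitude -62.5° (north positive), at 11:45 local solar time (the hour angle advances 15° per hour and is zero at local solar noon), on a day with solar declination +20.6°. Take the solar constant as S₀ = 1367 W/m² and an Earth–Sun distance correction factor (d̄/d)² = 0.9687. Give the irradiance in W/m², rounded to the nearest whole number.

158 W/m²

Hour angle H = 15° × (11.75 − 12) = -3.75°.
cos θ_z = sin φ sin δ + cos φ cos δ cos H = (-0.8870)(0.3518) + (0.4617)(0.9361)(0.9979) = 0.1192.
Top-of-atmosphere irradiance = S₀ (d̄/d)² cos θ_z = 1367 × 0.9687 × 0.1192 = 157.85 W/m².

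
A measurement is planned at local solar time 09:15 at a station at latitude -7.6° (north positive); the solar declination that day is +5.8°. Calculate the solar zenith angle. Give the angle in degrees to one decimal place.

Hour angle H = 15° × (9.25 − 12) = -41.25°.
cos θ_z = sin φ sin δ + cos φ cos δ cos H = (-0.1323)(0.1011) + (0.9912)(0.9949)(0.7518) = 0.7280.
θ_z = arccos(0.7280) = 43.28°.

43.3°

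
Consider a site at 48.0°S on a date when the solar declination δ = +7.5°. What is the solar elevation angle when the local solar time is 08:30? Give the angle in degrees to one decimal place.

Hour angle H = 15° × (8.5 − 12) = -52.50°.
With φ = -48.0°, δ = 7.5°, H = -52.50°: sin φ sin δ = -0.0970, cos φ cos δ cos H = 0.4039, so cos θ_z = 0.3069.
θ_z = arccos(0.3069) = 72.13°, so the elevation is 90° − 72.13° = 17.87°.

17.9°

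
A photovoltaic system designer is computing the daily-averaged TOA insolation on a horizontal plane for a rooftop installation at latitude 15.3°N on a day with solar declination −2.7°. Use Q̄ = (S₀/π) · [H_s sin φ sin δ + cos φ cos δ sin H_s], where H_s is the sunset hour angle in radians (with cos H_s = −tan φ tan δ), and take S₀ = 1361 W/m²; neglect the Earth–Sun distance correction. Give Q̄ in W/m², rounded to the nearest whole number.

−tan φ tan δ = −(0.2736)(-0.0472) = 0.0129; H_s = arccos(0.0129) = 89.26°. In radians, H_s = 1.5579.
H_s sin φ sin δ = 1.5579 × 0.2639 × -0.0471 = -0.0194.
cos φ cos δ sin H_s = 0.9646 × 0.9989 × 0.9999 = 0.9634.
Q̄ = (1361/π) × (-0.0194 + 0.9634) = 433.22 × 0.9440 = 408.96 W/m².

409 W/m²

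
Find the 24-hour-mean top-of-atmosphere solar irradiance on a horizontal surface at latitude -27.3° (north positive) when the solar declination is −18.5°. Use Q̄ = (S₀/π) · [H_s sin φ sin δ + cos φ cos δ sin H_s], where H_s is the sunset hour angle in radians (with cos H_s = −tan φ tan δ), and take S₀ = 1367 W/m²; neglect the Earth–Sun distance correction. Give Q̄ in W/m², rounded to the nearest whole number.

The sunset hour angle satisfies cos H_s = −tan φ tan δ = -0.1727, giving H_s = 99.94°. In radians, H_s = 1.7443.
H_s sin φ sin δ = 1.7443 × -0.4586 × -0.3173 = 0.2538.
cos φ cos δ sin H_s = 0.8886 × 0.9483 × 0.9850 = 0.8300.
Q̄ = (1367/π) × (0.2538 + 0.8300) = 435.13 × 1.0838 = 471.59 W/m².

472 W/m²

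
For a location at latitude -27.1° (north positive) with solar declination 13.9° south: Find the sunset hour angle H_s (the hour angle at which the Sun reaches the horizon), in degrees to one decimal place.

97.3°

cos H_s = −tan(-27.1°) · tan(-13.9°) = -0.1266, so H_s = arccos(-0.1266) = 97.27°.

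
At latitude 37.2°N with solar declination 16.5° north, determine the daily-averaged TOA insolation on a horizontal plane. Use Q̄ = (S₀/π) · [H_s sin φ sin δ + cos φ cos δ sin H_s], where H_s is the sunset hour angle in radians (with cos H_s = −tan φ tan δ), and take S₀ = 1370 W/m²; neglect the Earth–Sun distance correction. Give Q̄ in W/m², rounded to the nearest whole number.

459 W/m²

cos H_s = −tan(37.2°) · tan(16.5°) = -0.2248, so H_s = arccos(-0.2248) = 102.99°. In radians, H_s = 1.7975.
H_s sin φ sin δ = 1.7975 × 0.6046 × 0.2840 = 0.3086.
cos φ cos δ sin H_s = 0.7965 × 0.9588 × 0.9744 = 0.7441.
Q̄ = (1370/π) × (0.3086 + 0.7441) = 436.08 × 1.0527 = 459.06 W/m².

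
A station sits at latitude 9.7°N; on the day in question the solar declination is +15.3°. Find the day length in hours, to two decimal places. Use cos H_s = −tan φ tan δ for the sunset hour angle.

12.36 hours

cos H_s = −tan(9.7°) · tan(15.3°) = -0.0468, so H_s = arccos(-0.0468) = 92.68°.
Day length = 2 H_s / 15° h⁻¹ = 185.36° / 15 = 12.357 h.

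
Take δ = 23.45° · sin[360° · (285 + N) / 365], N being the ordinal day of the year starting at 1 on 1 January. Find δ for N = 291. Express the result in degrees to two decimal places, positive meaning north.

-11.05°

360 × (285 + 291) / 365 = 568.110°; sin(568.110°) = -0.4712.
δ = 23.45 × -0.4712 = -11.050° ≈ -11.05°.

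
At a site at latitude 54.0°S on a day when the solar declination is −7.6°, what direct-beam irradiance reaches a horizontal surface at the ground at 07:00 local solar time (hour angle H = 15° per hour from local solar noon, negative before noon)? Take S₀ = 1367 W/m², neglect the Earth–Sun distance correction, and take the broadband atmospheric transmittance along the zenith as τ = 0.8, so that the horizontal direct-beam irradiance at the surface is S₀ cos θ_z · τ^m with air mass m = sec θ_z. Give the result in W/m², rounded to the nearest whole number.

148 W/m²

Hour angle H = 15° × (7 − 12) = -75.00°.
With φ = -54.0°, δ = -7.6°, H = -75.00°: sin φ sin δ = 0.1070, cos φ cos δ cos H = 0.1508, so cos θ_z = 0.2578.
Air mass m = 1/cos θ_z = 1/0.2578 = 3.879; τ^m = 0.8^3.879 = 0.4208.
Surface direct beam = 1367 × 0.2578 × 0.4208 = 148.30 W/m².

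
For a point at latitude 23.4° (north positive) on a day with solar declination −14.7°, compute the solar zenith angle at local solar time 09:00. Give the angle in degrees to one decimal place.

Hour angle H = 15° × (9 − 12) = -45.00°.
With φ = 23.4°, δ = -14.7°, H = -45.00°: sin φ sin δ = -0.1008, cos φ cos δ cos H = 0.6277, so cos θ_z = 0.5269.
θ_z = arccos(0.5269) = 58.20°.

58.2°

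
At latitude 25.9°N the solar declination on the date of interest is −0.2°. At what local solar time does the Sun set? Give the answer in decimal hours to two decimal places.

cos H_s = −tan(25.9°) · tan(-0.2°) = 0.0017, so H_s = arccos(0.0017) = 89.90°.
Sunset is at 12 + H_s/15 = 12 + 5.993 = 17.993 h local solar time.

17.99 h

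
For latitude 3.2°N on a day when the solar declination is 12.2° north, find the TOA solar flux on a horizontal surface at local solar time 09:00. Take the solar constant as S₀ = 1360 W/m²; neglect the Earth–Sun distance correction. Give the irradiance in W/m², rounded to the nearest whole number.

Hour angle H = 15° × (9 − 12) = -45.00°.
With φ = 3.2°, δ = 12.2°, H = -45.00°: sin φ sin δ = 0.0118, cos φ cos δ cos H = 0.6901, so cos θ_z = 0.7019.
Top-of-atmosphere irradiance = S₀ cos θ_z = 1360 × 0.7019 = 954.58 W/m².

955 W/m²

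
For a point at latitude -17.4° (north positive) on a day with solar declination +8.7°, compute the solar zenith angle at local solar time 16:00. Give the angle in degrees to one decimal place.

64.8°

Hour angle H = 15° × (16 − 12) = 60.00°.
With φ = -17.4°, δ = 8.7°, H = 60.00°: sin φ sin δ = -0.0452, cos φ cos δ cos H = 0.4716, so cos θ_z = 0.4264.
θ_z = arccos(0.4264) = 64.76°.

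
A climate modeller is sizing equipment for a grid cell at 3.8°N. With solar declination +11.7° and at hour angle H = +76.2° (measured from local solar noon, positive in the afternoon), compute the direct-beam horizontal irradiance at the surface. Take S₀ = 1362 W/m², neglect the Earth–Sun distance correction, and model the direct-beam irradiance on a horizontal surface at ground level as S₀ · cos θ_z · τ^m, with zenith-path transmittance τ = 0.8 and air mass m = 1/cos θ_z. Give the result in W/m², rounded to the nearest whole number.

136 W/m²

With φ = 3.8°, δ = 11.7°, H = 76.20°: sin φ sin δ = 0.0134, cos φ cos δ cos H = 0.2331, so cos θ_z = 0.2465.
Air mass m = 1/cos θ_z = 1/0.2465 = 4.057; τ^m = 0.8^4.057 = 0.4044.
Surface direct beam = 1362 × 0.2465 × 0.4044 = 135.77 W/m².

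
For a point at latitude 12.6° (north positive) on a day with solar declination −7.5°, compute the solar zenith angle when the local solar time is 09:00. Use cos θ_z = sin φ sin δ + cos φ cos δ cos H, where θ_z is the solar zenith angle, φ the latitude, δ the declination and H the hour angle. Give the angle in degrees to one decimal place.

Hour angle H = 15° × (9 − 12) = -45.00°.
With φ = 12.6°, δ = -7.5°, H = -45.00°: sin φ sin δ = -0.0285, cos φ cos δ cos H = 0.6842, so cos θ_z = 0.6557.
θ_z = arccos(0.6557) = 49.03°.

49.0°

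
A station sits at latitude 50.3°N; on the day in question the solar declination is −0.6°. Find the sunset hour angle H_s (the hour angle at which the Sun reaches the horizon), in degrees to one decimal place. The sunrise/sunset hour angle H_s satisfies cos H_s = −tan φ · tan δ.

89.3°

cos H_s = −tan(50.3°) · tan(-0.6°) = 0.0126, so H_s = arccos(0.0126) = 89.28°.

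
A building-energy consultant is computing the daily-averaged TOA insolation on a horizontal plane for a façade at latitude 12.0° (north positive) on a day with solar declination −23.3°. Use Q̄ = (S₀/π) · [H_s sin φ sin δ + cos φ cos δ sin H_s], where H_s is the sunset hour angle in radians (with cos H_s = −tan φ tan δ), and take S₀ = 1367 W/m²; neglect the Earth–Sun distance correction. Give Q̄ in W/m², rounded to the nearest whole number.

cos H_s = −tan(12.0°) · tan(-23.3°) = 0.0915, so H_s = arccos(0.0915) = 84.75°. In radians, H_s = 1.4792.
H_s sin φ sin δ = 1.4792 × 0.2079 × -0.3955 = -0.1216.
cos φ cos δ sin H_s = 0.9781 × 0.9184 × 0.9958 = 0.8945.
Q̄ = (1367/π) × (-0.1216 + 0.8945) = 435.13 × 0.7729 = 336.31 W/m².

336 W/m²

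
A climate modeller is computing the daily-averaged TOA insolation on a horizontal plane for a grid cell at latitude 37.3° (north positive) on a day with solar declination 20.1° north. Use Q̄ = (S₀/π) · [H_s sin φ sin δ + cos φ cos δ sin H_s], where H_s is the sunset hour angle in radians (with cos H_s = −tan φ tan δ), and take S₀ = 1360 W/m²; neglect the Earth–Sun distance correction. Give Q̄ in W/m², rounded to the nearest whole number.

478 W/m²

cos H_s = −tan(37.3°) · tan(20.1°) = -0.2788, so H_s = arccos(-0.2788) = 106.19°. In radians, H_s = 1.8534.
H_s sin φ sin δ = 1.8534 × 0.6060 × 0.3437 = 0.3860.
cos φ cos δ sin H_s = 0.7955 × 0.9391 × 0.9603 = 0.7174.
Q̄ = (1360/π) × (0.3860 + 0.7174) = 432.90 × 1.1034 = 477.66 W/m².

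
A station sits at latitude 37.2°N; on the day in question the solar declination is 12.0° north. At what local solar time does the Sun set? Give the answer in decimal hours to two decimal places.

18.62 h

cos H_s = −tan(37.2°) · tan(12.0°) = -0.1613, so H_s = arccos(-0.1613) = 99.28°.
Sunset is at 12 + H_s/15 = 12 + 6.619 = 18.619 h local solar time.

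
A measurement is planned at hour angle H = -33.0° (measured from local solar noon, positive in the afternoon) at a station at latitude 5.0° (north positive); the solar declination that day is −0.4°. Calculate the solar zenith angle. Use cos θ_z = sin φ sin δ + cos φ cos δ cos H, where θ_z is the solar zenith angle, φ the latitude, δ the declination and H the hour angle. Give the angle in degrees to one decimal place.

With φ = 5.0°, δ = -0.4°, H = -33.00°: sin φ sin δ = -0.0006, cos φ cos δ cos H = 0.8355, so cos θ_z = 0.8349.
θ_z = arccos(0.8349) = 33.39°.

33.4°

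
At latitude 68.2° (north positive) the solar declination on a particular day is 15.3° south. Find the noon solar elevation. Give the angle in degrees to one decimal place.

At local solar noon the hour angle is zero, so the elevation is 90° − |φ − δ| = 90° − |68.2° − (-15.3°)| = 90° − 83.5° = 6.5°.

6.5°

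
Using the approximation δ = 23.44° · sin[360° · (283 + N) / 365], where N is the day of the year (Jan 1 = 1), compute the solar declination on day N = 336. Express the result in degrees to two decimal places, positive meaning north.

-22.10°

360 × (283 + 336) / 365 = 610.521°; sin(610.521°) = -0.9428.
δ = 23.44 × -0.9428 = -22.099° ≈ -22.10°.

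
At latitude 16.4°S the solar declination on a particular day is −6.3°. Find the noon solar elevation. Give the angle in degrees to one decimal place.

At local solar noon the hour angle is zero, so the elevation is 90° − |φ − δ| = 90° − |-16.4° − (-6.3°)| = 90° − 10.1° = 79.9°.

79.9°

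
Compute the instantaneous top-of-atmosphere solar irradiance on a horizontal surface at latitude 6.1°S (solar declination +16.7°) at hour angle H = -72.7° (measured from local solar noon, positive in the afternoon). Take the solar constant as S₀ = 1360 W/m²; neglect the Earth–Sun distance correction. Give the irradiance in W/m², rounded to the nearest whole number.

344 W/m²

cos θ_z = sin φ sin δ + cos φ cos δ cos H = (-0.1063)(0.2874) + (0.9943)(0.9578)(0.2974) = 0.2527.
Top-of-atmosphere irradiance = S₀ cos θ_z = 1360 × 0.2527 = 343.67 W/m².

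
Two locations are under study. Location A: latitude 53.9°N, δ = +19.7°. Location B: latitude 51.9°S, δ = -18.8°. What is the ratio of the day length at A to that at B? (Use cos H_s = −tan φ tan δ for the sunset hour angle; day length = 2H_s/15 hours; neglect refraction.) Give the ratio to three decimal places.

1.032

A: H_s = arccos(−tan 53.9° · tan 19.7°) = 119.41°, so 2H_s/15 = 15.9213 h.
B: H_s = arccos(−tan -51.9° · tan -18.8°) = 115.73°, so 2H_s/15 = 15.4307 h.
Ratio A/B = 15.9213 / 15.4307 = 1.0318.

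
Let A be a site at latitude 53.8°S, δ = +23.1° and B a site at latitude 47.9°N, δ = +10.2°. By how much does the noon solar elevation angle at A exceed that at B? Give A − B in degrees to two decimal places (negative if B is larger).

A: 90° − |-53.8 − (23.1)| = 13.10°.
B: 90° − |47.9 − (10.2)| = 52.30°.
A − B = 13.10 − 52.30 = -39.20°.

-39.20°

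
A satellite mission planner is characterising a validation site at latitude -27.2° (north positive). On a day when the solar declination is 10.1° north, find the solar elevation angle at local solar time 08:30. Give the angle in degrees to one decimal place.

26.9°

Hour angle H = 15° × (8.5 − 12) = -52.50°.
With φ = -27.2°, δ = 10.1°, H = -52.50°: sin φ sin δ = -0.0802, cos φ cos δ cos H = 0.5331, so cos θ_z = 0.4529.
θ_z = arccos(0.4529) = 63.07°, so the elevation is 90° − 63.07° = 26.93°.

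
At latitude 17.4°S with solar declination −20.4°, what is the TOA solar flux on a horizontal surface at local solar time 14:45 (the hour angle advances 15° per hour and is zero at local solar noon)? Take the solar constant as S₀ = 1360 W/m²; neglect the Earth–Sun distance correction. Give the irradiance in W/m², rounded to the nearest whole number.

1056 W/m²

Hour angle H = 15° × (14.75 − 12) = 41.25°.
cos θ_z = sin(-17.4°) sin(-20.4°) + cos(-17.4°) cos(-20.4°) cos(41.25°) = 0.1042 + 0.6724 = 0.7766.
Top-of-atmosphere irradiance = S₀ cos θ_z = 1360 × 0.7766 = 1056.18 W/m².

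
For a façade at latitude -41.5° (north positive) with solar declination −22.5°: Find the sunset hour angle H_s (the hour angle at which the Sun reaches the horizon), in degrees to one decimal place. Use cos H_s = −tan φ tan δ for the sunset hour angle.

111.5°

−tan φ tan δ = −(-0.8847)(-0.4142) = -0.3664; H_s = arccos(-0.3664) = 111.49°.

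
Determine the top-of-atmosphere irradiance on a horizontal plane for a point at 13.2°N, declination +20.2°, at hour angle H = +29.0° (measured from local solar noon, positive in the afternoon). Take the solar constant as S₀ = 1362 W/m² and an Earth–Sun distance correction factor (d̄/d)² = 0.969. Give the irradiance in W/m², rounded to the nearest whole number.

1159 W/m²

cos θ_z = sin(13.2°) sin(20.2°) + cos(13.2°) cos(20.2°) cos(29.00°) = 0.0788 + 0.7991 = 0.8779.
Top-of-atmosphere irradiance = S₀ (d̄/d)² cos θ_z = 1362 × 0.969 × 0.8779 = 1158.63 W/m².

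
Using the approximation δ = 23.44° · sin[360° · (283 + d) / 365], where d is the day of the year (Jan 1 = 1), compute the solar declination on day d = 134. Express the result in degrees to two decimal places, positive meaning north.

+18.29°

360 × (283 + 134) / 365 = 411.288°; sin(411.288°) = 0.7803.
δ = 23.44 × 0.7803 = 18.290° ≈ +18.29°.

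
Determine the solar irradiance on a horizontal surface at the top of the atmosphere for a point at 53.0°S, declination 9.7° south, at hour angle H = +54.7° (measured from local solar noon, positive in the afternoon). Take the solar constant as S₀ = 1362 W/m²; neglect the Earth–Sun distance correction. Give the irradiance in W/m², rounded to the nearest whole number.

650 W/m²

cos θ_z = sin φ sin δ + cos φ cos δ cos H = (-0.7986)(-0.1685) + (0.6018)(0.9857)(0.5779) = 0.4774.
Top-of-atmosphere irradiance = S₀ cos θ_z = 1362 × 0.4774 = 650.22 W/m².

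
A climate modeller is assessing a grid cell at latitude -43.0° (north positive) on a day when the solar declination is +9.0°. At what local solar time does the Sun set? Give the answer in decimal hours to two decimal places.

−tan φ tan δ = −(-0.9325)(0.1584) = 0.1477; H_s = arccos(0.1477) = 81.51°.
Sunset is at 12 + H_s/15 = 12 + 5.434 = 17.434 h local solar time.

17.43 h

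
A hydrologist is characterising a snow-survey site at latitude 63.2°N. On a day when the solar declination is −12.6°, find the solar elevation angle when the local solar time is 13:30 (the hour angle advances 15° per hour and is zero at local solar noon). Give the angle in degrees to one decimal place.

12.2°

Hour angle H = 15° × (13.5 − 12) = 22.50°.
With φ = 63.2°, δ = -12.6°, H = 22.50°: sin φ sin δ = -0.1947, cos φ cos δ cos H = 0.4065, so cos θ_z = 0.2118.
θ_z = arccos(0.2118) = 77.77°, so the elevation is 90° − 77.77° = 12.23°.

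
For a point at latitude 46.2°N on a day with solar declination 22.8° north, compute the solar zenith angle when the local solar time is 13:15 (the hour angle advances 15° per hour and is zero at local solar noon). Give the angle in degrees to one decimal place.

Hour angle H = 15° × (13.25 − 12) = 18.75°.
cos θ_z = sin(46.2°) sin(22.8°) + cos(46.2°) cos(22.8°) cos(18.75°) = 0.2797 + 0.6042 = 0.8839.
θ_z = arccos(0.8839) = 27.88°.

27.9°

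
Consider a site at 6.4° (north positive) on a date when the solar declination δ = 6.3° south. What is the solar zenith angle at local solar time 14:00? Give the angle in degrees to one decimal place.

Hour angle H = 15° × (14 − 12) = 30.00°.
cos θ_z = sin φ sin δ + cos φ cos δ cos H = (0.1115)(-0.1097) + (0.9938)(0.9940)(0.8660) = 0.8432.
θ_z = arccos(0.8432) = 32.52°.

32.5°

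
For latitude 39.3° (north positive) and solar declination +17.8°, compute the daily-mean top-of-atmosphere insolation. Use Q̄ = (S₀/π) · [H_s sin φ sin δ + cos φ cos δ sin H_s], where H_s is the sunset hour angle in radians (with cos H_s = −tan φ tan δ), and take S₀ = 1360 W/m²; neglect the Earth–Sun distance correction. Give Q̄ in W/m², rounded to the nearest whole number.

462 W/m²

cos H_s = −tan(39.3°) · tan(17.8°) = -0.2628, so H_s = arccos(-0.2628) = 105.24°. In radians, H_s = 1.8368.
H_s sin φ sin δ = 1.8368 × 0.6334 × 0.3057 = 0.3557.
cos φ cos δ sin H_s = 0.7738 × 0.9521 × 0.9648 = 0.7108.
Q̄ = (1360/π) × (0.3557 + 0.7108) = 432.90 × 1.0665 = 461.69 W/m².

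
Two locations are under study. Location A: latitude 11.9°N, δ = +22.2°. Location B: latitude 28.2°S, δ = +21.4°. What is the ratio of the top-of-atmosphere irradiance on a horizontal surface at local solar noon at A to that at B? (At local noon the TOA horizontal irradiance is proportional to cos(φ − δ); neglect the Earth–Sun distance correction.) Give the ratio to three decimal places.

1.518

A: cos θ_z = cos(11.9° − (22.2°)) = 0.9839.
B: cos θ_z = cos(-28.2° − (21.4°)) = 0.6481.
Ratio A/B = 0.9839 / 0.6481 = 1.5181.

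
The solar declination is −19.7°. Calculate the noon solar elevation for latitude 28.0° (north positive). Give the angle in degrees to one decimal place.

42.3°

At local solar noon the hour angle is zero, so the elevation is 90° − |φ − δ| = 90° − |28.0° − (-19.7°)| = 90° − 47.7° = 42.3°.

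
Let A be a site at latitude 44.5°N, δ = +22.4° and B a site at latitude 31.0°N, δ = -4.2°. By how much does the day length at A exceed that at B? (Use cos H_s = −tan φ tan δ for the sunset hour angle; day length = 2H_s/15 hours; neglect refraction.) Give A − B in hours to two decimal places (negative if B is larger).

+3.52 h

A: H_s = arccos(−tan 44.5° · tan 22.4°) = 113.89°, so 2H_s/15 = 15.1853 h.
B: H_s = arccos(−tan 31.0° · tan -4.2°) = 87.47°, so 2H_s/15 = 11.6627 h.
A − B = 15.1853 − 11.6627 = 3.5226 h.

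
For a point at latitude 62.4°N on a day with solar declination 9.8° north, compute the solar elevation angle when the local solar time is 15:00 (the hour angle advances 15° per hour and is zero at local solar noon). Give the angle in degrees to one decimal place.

28.3°

Hour angle H = 15° × (15 − 12) = 45.00°.
cos θ_z = sin(62.4°) sin(9.8°) + cos(62.4°) cos(9.8°) cos(45.00°) = 0.1508 + 0.3228 = 0.4736.
θ_z = arccos(0.4736) = 61.73°, so the elevation is 90° − 61.73° = 28.27°.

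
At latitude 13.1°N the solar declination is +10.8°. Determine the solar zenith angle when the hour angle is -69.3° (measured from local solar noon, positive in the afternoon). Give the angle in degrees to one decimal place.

cos θ_z = sin φ sin δ + cos φ cos δ cos H = (0.2267)(0.1874) + (0.9740)(0.9823)(0.3535) = 0.3807.
θ_z = arccos(0.3807) = 67.62°.

67.6°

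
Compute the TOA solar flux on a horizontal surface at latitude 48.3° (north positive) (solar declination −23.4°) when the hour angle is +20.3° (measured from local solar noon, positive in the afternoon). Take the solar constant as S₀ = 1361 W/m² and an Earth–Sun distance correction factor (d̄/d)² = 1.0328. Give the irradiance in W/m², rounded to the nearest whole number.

388 W/m²

With φ = 48.3°, δ = -23.4°, H = 20.30°: sin φ sin δ = -0.2965, cos φ cos δ cos H = 0.5726, so cos θ_z = 0.2761.
Top-of-atmosphere irradiance = S₀ (d̄/d)² cos θ_z = 1361 × 1.0328 × 0.2761 = 388.10 W/m².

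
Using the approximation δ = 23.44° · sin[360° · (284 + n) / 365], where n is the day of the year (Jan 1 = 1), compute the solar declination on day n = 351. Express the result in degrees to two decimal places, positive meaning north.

-23.39°

360 × (284 + 351) / 365 = 626.301°; sin(626.301°) = -0.9979.
δ = 23.44 × -0.9979 = -23.391° ≈ -23.39°.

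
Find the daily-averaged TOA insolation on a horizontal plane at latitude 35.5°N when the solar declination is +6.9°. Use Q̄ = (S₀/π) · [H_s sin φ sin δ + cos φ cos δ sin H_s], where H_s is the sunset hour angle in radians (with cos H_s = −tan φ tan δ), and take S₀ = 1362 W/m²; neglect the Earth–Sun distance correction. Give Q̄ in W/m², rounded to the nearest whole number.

−tan φ tan δ = −(0.7133)(0.1210) = -0.0863; H_s = arccos(-0.0863) = 94.95°. In radians, H_s = 1.6572.
H_s sin φ sin δ = 1.6572 × 0.5807 × 0.1201 = 0.1156.
cos φ cos δ sin H_s = 0.8141 × 0.9928 × 0.9963 = 0.8052.
Q̄ = (1362/π) × (0.1156 + 0.8052) = 433.54 × 0.9208 = 399.20 W/m².

399 W/m²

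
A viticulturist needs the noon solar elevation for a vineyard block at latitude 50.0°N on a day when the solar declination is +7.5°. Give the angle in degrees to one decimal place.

47.5°

At local solar noon the hour angle is zero, so the elevation is 90° − |φ − δ| = 90° − |50.0° − (7.5°)| = 90° − 42.5° = 47.5°.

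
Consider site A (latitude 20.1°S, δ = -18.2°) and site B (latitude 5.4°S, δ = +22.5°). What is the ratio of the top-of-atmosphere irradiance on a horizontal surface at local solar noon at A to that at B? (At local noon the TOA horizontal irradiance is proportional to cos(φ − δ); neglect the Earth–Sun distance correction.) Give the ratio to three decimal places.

1.131

A: cos θ_z = cos(-20.1° − (-18.2°)) = 0.9995.
B: cos θ_z = cos(-5.4° − (22.5°)) = 0.8838.
Ratio A/B = 0.9995 / 0.8838 = 1.1309.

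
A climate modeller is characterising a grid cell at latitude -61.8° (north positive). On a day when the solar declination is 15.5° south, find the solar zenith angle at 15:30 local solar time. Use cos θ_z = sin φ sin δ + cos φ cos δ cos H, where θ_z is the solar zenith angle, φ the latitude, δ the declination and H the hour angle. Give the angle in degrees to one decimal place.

Hour angle H = 15° × (15.5 − 12) = 52.50°.
With φ = -61.8°, δ = -15.5°, H = 52.50°: sin φ sin δ = 0.2355, cos φ cos δ cos H = 0.2772, so cos θ_z = 0.5127.
θ_z = arccos(0.5127) = 59.16°.

59.2°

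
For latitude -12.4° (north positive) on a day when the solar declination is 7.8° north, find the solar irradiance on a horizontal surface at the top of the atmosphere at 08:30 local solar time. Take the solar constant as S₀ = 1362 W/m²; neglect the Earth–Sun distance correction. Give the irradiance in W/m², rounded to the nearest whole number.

763 W/m²

Hour angle H = 15° × (8.5 − 12) = -52.50°.
With φ = -12.4°, δ = 7.8°, H = -52.50°: sin φ sin δ = -0.0291, cos φ cos δ cos H = 0.5891, so cos θ_z = 0.5600.
Top-of-atmosphere irradiance = S₀ cos θ_z = 1362 × 0.5600 = 762.72 W/m².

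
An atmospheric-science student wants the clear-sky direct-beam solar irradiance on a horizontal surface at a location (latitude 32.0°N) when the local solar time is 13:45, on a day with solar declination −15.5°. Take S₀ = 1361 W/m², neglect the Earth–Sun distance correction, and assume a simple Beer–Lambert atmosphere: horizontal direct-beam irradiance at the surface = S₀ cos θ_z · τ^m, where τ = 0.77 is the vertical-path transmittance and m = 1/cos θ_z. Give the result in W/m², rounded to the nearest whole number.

517 W/m²

Hour angle H = 15° × (13.75 − 12) = 26.25°.
cos θ_z = sin φ sin δ + cos φ cos δ cos H = (0.5299)(-0.2672) + (0.8480)(0.9636)(0.8969) = 0.5913.
Air mass m = 1/cos θ_z = 1/0.5913 = 1.691; τ^m = 0.77^1.691 = 0.6428.
Surface direct beam = 1361 × 0.5913 × 0.6428 = 517.30 W/m².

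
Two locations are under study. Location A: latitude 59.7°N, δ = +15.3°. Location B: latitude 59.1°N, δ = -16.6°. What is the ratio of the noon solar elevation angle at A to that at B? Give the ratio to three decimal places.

A: 90° − |59.7 − (15.3)| = 45.60°.
B: 90° − |59.1 − (-16.6)| = 14.30°.
Ratio A/B = 45.6000 / 14.3000 = 3.1888.

3.189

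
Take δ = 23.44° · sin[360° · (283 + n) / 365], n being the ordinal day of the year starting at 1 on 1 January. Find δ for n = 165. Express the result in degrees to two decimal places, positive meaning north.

+23.20°

360 × (283 + 165) / 365 = 441.863°; sin(441.863°) = 0.9899.
δ = 23.44 × 0.9899 = 23.203° ≈ +23.20°.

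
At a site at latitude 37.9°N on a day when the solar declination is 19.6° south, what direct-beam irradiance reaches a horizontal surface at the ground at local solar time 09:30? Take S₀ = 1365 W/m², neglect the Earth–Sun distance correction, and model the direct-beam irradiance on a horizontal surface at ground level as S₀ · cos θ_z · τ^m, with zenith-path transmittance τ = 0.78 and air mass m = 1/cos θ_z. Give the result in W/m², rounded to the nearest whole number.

274 W/m²

Hour angle H = 15° × (9.5 − 12) = -37.50°.
cos θ_z = sin φ sin δ + cos φ cos δ cos H = (0.6143)(-0.3355) + (0.7891)(0.9421)(0.7934) = 0.3837.
Air mass m = 1/cos θ_z = 1/0.3837 = 2.606; τ^m = 0.78^2.606 = 0.5234.
Surface direct beam = 1365 × 0.3837 × 0.5234 = 274.13 W/m².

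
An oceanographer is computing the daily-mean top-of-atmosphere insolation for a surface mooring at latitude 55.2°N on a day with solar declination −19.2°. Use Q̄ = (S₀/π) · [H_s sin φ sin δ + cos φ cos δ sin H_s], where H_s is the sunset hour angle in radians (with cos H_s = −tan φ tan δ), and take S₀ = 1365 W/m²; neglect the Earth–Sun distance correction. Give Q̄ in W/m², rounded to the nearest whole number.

80 W/m²

cos H_s = −tan(55.2°) · tan(-19.2°) = 0.5010, so H_s = arccos(0.5010) = 59.93°. In radians, H_s = 1.0460.
H_s sin φ sin δ = 1.0460 × 0.8211 × -0.3289 = -0.2825.
cos φ cos δ sin H_s = 0.5707 × 0.9444 × 0.8654 = 0.4664.
Q̄ = (1365/π) × (-0.2825 + 0.4664) = 434.49 × 0.1839 = 79.90 W/m².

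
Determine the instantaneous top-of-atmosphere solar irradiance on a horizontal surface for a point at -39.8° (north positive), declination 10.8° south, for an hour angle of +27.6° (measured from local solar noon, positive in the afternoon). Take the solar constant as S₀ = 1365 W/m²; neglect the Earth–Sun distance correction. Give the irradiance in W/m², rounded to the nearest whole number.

1077 W/m²

cos θ_z = sin(-39.8°) sin(-10.8°) + cos(-39.8°) cos(-10.8°) cos(27.60°) = 0.1199 + 0.6688 = 0.7887.
Top-of-atmosphere irradiance = S₀ cos θ_z = 1365 × 0.7887 = 1076.58 W/m².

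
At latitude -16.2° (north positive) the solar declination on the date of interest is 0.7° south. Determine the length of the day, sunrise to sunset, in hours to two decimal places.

12.03 hours

−tan φ tan δ = −(-0.2905)(-0.0122) = -0.0035; H_s = arccos(-0.0035) = 90.20°.
Day length = 2 H_s / 15° h⁻¹ = 180.40° / 15 = 12.027 h.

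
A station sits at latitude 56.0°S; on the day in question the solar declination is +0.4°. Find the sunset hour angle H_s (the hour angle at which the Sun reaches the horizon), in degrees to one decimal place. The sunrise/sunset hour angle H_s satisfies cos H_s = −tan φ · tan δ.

89.4°

cos H_s = −tan(-56.0°) · tan(0.4°) = 0.0104, so H_s = arccos(0.0104) = 89.40°.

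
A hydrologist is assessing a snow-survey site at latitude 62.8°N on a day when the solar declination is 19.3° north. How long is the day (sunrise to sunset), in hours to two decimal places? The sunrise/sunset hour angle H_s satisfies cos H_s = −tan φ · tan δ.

The sunset hour angle satisfies cos H_s = −tan φ tan δ = -0.6814, giving H_s = 132.95°.
Day length = 2 H_s / 15° h⁻¹ = 265.90° / 15 = 17.727 h.

17.73 hours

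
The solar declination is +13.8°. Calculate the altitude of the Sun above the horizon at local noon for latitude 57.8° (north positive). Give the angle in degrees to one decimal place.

At local solar noon the hour angle is zero, so the elevation is 90° − |φ − δ| = 90° − |57.8° − (13.8°)| = 90° − 44.0° = 46.0°.

46.0°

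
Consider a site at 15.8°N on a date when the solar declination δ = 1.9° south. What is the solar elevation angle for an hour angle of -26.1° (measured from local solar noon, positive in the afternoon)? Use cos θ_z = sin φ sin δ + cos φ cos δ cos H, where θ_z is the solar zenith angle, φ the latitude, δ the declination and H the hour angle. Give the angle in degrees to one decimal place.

58.7°

With φ = 15.8°, δ = -1.9°, H = -26.10°: sin φ sin δ = -0.0090, cos φ cos δ cos H = 0.8636, so cos θ_z = 0.8546.
θ_z = arccos(0.8546) = 31.28°, so the elevation is 90° − 31.28° = 58.72°.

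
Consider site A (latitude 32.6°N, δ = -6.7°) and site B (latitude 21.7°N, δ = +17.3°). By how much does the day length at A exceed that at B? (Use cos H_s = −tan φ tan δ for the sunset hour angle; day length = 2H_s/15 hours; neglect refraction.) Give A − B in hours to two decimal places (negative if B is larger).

-1.52 h

A: H_s = arccos(−tan 32.6° · tan -6.7°) = 85.69°, so 2H_s/15 = 11.4253 h.
B: H_s = arccos(−tan 21.7° · tan 17.3°) = 97.12°, so 2H_s/15 = 12.9493 h.
A − B = 11.4253 − 12.9493 = -1.5240 h.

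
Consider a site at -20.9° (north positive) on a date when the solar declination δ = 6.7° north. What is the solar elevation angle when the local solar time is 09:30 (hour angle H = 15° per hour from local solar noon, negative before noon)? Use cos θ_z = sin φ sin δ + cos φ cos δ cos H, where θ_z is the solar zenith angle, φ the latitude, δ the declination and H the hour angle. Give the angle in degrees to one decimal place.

Hour angle H = 15° × (9.5 − 12) = -37.50°.
cos θ_z = sin(-20.9°) sin(6.7°) + cos(-20.9°) cos(6.7°) cos(-37.50°) = -0.0416 + 0.7361 = 0.6945.
θ_z = arccos(0.6945) = 46.01°, so the elevation is 90° − 46.01° = 43.99°.

44.0°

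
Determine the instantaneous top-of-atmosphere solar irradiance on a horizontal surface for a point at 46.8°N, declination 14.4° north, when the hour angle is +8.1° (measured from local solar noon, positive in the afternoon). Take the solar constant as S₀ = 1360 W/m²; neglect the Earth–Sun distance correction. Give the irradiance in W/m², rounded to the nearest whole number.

With φ = 46.8°, δ = 14.4°, H = 8.10°: sin φ sin δ = 0.1813, cos φ cos δ cos H = 0.6564, so cos θ_z = 0.8377.
Top-of-atmosphere irradiance = S₀ cos θ_z = 1360 × 0.8377 = 1139.27 W/m².

1139 W/m²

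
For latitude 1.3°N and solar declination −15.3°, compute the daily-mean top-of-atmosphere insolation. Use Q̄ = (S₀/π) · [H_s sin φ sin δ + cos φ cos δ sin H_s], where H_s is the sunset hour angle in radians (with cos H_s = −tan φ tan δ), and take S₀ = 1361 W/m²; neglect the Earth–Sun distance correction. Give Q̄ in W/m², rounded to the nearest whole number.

414 W/m²

cos H_s = −tan(1.3°) · tan(-15.3°) = 0.0062, so H_s = arccos(0.0062) = 89.64°. In radians, H_s = 1.5645.
H_s sin φ sin δ = 1.5645 × 0.0227 × -0.2639 = -0.0094.
cos φ cos δ sin H_s = 0.9997 × 0.9646 × 1.0000 = 0.9643.
Q̄ = (1361/π) × (-0.0094 + 0.9643) = 433.22 × 0.9549 = 413.68 W/m².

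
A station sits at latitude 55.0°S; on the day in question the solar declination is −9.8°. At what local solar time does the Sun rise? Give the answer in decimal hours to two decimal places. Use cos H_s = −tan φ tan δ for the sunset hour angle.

5.05 h

−tan φ tan δ = −(-1.4281)(-0.1727) = -0.2466; H_s = arccos(-0.2466) = 104.28°.
Sunrise is at 12 − H_s/15 = 12 − 6.952 = 5.048 h local solar time.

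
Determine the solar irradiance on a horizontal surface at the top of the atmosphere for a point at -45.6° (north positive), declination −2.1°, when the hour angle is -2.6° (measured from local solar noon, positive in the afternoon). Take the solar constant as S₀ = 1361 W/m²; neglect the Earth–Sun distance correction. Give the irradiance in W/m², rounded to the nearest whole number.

986 W/m²

With φ = -45.6°, δ = -2.1°, H = -2.60°: sin φ sin δ = 0.0262, cos φ cos δ cos H = 0.6985, so cos θ_z = 0.7247.
Top-of-atmosphere irradiance = S₀ cos θ_z = 1361 × 0.7247 = 986.32 W/m².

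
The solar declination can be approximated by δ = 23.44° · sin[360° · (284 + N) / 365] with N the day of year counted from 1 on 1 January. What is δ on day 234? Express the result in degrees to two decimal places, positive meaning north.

+11.40°

360 × (284 + 234) / 365 = 510.904°; sin(510.904°) = 0.4863.
δ = 23.44 × 0.4863 = 11.399° ≈ +11.40°.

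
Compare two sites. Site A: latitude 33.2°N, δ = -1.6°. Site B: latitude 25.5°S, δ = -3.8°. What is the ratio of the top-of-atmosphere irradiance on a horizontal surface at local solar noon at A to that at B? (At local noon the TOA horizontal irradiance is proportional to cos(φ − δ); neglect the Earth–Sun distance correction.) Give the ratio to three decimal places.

A: cos θ_z = cos(33.2° − (-1.6°)) = 0.8211.
B: cos θ_z = cos(-25.5° − (-3.8°)) = 0.9291.
Ratio A/B = 0.8211 / 0.9291 = 0.8838.

0.884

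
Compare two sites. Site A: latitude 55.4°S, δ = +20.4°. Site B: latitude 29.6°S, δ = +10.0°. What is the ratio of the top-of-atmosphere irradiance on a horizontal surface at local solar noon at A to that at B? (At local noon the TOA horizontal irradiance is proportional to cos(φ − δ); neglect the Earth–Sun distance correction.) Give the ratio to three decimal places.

A: cos θ_z = cos(-55.4° − (20.4°)) = 0.2453.
B: cos θ_z = cos(-29.6° − (10.0°)) = 0.7705.
Ratio A/B = 0.2453 / 0.7705 = 0.3184.

0.318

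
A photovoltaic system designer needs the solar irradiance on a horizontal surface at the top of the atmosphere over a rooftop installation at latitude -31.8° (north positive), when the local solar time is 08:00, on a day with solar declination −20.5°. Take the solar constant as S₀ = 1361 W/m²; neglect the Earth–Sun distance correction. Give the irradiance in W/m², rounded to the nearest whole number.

Hour angle H = 15° × (8 − 12) = -60.00°.
With φ = -31.8°, δ = -20.5°, H = -60.00°: sin φ sin δ = 0.1845, cos φ cos δ cos H = 0.3980, so cos θ_z = 0.5825.
Top-of-atmosphere irradiance = S₀ cos θ_z = 1361 × 0.5825 = 792.78 W/m².

793 W/m²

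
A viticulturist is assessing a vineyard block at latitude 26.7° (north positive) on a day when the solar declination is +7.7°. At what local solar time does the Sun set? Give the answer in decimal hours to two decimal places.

cos H_s = −tan(26.7°) · tan(7.7°) = -0.0680, so H_s = arccos(-0.0680) = 93.90°.
Sunset is at 12 + H_s/15 = 12 + 6.260 = 18.260 h local solar time.

18.26 h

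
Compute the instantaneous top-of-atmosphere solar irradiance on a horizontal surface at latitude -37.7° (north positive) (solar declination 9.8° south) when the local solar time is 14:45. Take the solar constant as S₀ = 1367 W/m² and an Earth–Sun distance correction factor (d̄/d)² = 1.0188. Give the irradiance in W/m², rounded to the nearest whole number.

Hour angle H = 15° × (14.75 − 12) = 41.25°.
cos θ_z = sin(-37.7°) sin(-9.8°) + cos(-37.7°) cos(-9.8°) cos(41.25°) = 0.1041 + 0.5862 = 0.6903.
Top-of-atmosphere irradiance = S₀ (d̄/d)² cos θ_z = 1367 × 1.0188 × 0.6903 = 961.38 W/m².

961 W/m²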